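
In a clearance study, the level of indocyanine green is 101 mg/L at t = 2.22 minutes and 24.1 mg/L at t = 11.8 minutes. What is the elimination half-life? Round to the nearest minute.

Over Δt = 11.8 − 2.22 = 9.58 minutes, the level fell by a factor of 101/24.1 ≈ 4.1909.
n = log₂(4.1909) ≈ 2.0673 half-lives, so t½ = 9.58/2.0673 ≈ 4.6342 minutes.

5 minutes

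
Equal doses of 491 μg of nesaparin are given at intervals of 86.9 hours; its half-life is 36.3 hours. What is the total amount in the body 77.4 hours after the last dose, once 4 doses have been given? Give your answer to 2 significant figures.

140 μg

The 4 doses were given 338.1, 251.2, 164.3, 77.4 hours ago.
Total = 491·(1/2)^(338.1/36.3) + 491·(1/2)^(251.2/36.3) + 491·(1/2)^(164.3/36.3) + 491·(1/2)^(77.4/36.3)
      = 0.77139 + 4.0543 + 21.309 + 112 ≈ 138.13 μg.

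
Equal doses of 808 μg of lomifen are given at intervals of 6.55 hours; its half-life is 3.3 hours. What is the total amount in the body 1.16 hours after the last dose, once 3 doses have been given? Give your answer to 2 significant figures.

830 μg

The 3 doses were given 14.26, 7.71, 1.16 hours ago.
Total = 808·(1/2)^(14.26/3.3) + 808·(1/2)^(7.71/3.3) + 808·(1/2)^(1.16/3.3)
      = 40.42 + 159.99 + 633.28 ≈ 833.69 μg.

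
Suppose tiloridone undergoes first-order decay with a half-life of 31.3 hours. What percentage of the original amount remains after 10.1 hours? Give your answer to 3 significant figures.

n = 10.1/31.3 ≈ 0.32268 half-lives.
Fraction remaining = (1/2)^0.32268 ≈ 0.79958, i.e. 79.958%.

80.0%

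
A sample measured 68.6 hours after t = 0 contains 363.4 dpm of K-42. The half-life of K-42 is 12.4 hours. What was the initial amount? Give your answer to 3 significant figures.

16800 dpm

Number of half-lives elapsed: n = 68.6/12.4 ≈ 5.5323.
A₀ = A × 2^n = 363.4 × 2^5.5323 = 363.4 × 46.278 ≈ 16817 dpm.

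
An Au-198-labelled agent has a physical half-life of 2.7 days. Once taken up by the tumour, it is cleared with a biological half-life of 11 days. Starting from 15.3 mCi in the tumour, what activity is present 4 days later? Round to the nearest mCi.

4 mCi

1/t_eff = 1/t_phys + 1/t_biol = 1/2.7 + 1/11 = 0.46128 per day.
t_eff = 2.7 × 11 / (2.7 + 11) ≈ 2.1679 days.
Remaining = 15.3 × (1/2)^(4/2.1679) = 15.3 × (1/2)^1.8451 ≈ 4.2585 mCi.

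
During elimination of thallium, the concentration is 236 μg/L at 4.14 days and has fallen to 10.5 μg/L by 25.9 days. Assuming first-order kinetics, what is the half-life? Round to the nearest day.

5 days

Over Δt = 25.9 − 4.14 = 21.76 days, the level fell by a factor of 236/10.5 ≈ 22.476.
n = log₂(22.476) ≈ 4.4903 half-lives, so t½ = 21.76/4.4903 ≈ 4.846 days.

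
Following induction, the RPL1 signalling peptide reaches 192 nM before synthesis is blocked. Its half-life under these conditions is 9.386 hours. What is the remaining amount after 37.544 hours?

Elapsed time is 4 half-lives (37.544/9.386).
Each half-life halves the amount: 192 × (1/2)^4 = 192/16 = 12 nM.

12 nM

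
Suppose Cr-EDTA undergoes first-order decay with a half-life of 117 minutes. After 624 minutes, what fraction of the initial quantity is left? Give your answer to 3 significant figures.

0.0248

n = 624/117 ≈ 5.3333 half-lives.
Fraction remaining = (1/2)^5.3333 ≈ 0.024803.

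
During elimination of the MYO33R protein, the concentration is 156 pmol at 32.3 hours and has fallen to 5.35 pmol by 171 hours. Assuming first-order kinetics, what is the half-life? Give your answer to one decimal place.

28.5 hours

Over Δt = 171 − 32.3 = 138.7 hours, the level fell by a factor of 156/5.35 ≈ 29.159.
n = log₂(29.159) ≈ 4.8659 half-lives, so t½ = 138.7/4.8659 ≈ 28.505 hours.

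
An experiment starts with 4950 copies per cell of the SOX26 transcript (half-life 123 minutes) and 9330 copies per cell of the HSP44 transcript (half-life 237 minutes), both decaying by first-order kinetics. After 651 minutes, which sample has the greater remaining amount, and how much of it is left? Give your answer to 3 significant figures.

HSP44 transcript, 1390 copies per cell

SOX26 transcript: 4950 × (1/2)^5.2927 ≈ 126.28 copies per cell.
HSP44 transcript: 9330 × (1/2)^2.7468 ≈ 1390 copies per cell.
HSP44 transcript has more remaining, at ≈ 1390 copies per cell.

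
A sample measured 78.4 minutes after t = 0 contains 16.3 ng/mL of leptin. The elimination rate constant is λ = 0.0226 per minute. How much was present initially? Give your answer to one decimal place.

95.9 ng/mL

t½ = ln 2 / λ = 0.69315 / 0.0226 ≈ 30.67 minutes.
Number of half-lives elapsed: n = 78.4/30.67 ≈ 2.5562.
A₀ = A × 2^n = 16.3 × 2^2.5562 = 16.3 × 5.8817 ≈ 95.871 ng/mL.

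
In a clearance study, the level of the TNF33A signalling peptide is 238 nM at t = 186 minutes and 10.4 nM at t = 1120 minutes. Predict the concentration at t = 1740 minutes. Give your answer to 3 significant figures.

1.30 nM

Over Δt = 1120 − 186 = 934 minutes, the level fell by a factor of 238/10.4 ≈ 22.885.
n = log₂(22.885) ≈ 4.5163 half-lives, so t½ = 934/4.5163 ≈ 206.81 minutes.
From t = 1120 to t = 1740: 10.4 × (1/2)^((1740−1120)/206.81) ≈ 1.3018 nM.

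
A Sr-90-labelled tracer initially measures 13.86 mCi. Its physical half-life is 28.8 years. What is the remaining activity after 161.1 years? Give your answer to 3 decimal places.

0.287 mCi

Number of half-lives: n = 161.1/28.8 ≈ 5.5938.
Remaining = 13.86 × (1/2)^5.5938 = 13.86 × 0.020707 ≈ 0.287 mCi.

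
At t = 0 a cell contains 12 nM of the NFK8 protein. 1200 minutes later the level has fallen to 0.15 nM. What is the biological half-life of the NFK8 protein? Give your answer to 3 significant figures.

A/A₀ = 0.15/12 ≈ 0.0125.
n = log₂(80) ≈ 6.3219 half-lives elapsed in 1200 minutes.
t½ = 1200/6.3219 ≈ 189.82 minutes.

190 minutes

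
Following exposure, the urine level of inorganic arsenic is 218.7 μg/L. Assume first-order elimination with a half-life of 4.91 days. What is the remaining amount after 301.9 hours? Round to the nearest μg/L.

37 μg/L

Convert the elapsed time: 301.9 hours = 12.5792 days.
Number of half-lives: n = 12.5792/4.91 ≈ 2.5619.
Remaining = 218.7 × (1/2)^2.5619 = 218.7 × 0.16935 ≈ 37.036 μg/L.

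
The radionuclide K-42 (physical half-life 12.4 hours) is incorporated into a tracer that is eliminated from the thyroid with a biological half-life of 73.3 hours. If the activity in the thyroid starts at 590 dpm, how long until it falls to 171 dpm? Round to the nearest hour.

19 hours

1/t_eff = 1/t_phys + 1/t_biol = 1/12.4 + 1/73.3 = 0.094288 per hour.
t_eff = 12.4 × 73.3 / (12.4 + 73.3) ≈ 10.606 hours.
n = log₂(590/171) ≈ 1.7867; t = 1.7867 × 10.606 ≈ 18.95 hours.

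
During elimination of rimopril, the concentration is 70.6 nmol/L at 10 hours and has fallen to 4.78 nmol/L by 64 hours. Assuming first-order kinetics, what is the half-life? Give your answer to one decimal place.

Over Δt = 64 − 10 = 54 hours, the level fell by a factor of 70.6/4.78 ≈ 14.77.
n = log₂(14.77) ≈ 3.8846 half-lives, so t½ = 54/3.8846 ≈ 13.901 hours.

13.9 hours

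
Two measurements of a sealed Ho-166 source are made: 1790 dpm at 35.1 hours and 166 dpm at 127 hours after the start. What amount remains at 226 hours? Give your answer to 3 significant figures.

Over Δt = 127 − 35.1 = 91.9 hours, the level fell by a factor of 1790/166 ≈ 10.783.
n = log₂(10.783) ≈ 3.4307 half-lives, so t½ = 91.9/3.4307 ≈ 26.788 hours.
From t = 127 to t = 226: 166 × (1/2)^((226−127)/26.788) ≈ 12.811 dpm.

12.8 dpm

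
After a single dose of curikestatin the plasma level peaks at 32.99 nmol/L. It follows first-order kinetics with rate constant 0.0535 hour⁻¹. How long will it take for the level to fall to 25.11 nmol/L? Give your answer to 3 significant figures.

5.10 hours

t½ = ln 2 / k = 0.69315 / 0.0535 ≈ 12.956 hours.
Fraction remaining = 25.11/32.99 ≈ 0.76114.
n = log₂(32.99/25.11) = ln(1.3138)/ln 2 ≈ 0.39377 half-lives.
t = n × t½ = 0.39377 × 12.956 ≈ 5.1017 hours.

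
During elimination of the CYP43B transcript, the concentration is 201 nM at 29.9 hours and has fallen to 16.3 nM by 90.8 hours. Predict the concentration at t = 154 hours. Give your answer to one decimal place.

Over Δt = 90.8 − 29.9 = 60.9 hours, the level fell by a factor of 201/16.3 ≈ 12.331.
n = log₂(12.331) ≈ 3.6243 half-lives, so t½ = 60.9/3.6243 ≈ 16.803 hours.
From t = 90.8 to t = 154: 16.3 × (1/2)^((154−90.8)/16.803) ≈ 1.2022 nM.

1.2 nM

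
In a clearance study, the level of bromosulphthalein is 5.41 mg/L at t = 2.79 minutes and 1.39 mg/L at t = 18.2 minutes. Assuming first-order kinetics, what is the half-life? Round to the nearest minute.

8 minutes

Over Δt = 18.2 − 2.79 = 15.41 minutes, the level fell by a factor of 5.41/1.39 ≈ 3.8921.
n = log₂(3.8921) ≈ 1.9605 half-lives, so t½ = 15.41/1.9605 ≈ 7.8601 minutes.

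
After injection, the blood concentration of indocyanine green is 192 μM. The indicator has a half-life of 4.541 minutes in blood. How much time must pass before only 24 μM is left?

24/192 = 1/8, so 3 half-lives have elapsed.
t = 3 × 4.541 = 13.623 minutes.

13.623 minutes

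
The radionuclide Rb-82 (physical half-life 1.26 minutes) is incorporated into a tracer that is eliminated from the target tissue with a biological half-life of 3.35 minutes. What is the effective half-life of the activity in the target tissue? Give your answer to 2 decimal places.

0.92 minutes

1/t_eff = 1/t_phys + 1/t_biol = 1/1.26 + 1/3.35 = 1.0922 per minute.
t_eff = 1.26 × 3.35 / (1.26 + 3.35) ≈ 0.91562 minutes.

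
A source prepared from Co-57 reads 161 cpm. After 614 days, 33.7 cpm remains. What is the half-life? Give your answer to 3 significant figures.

272 days

A/A₀ = 33.7/161 ≈ 0.20932.
n = log₂(4.7774) ≈ 2.2562 half-lives elapsed in 614 days.
t½ = 614/2.2562 ≈ 272.13 days.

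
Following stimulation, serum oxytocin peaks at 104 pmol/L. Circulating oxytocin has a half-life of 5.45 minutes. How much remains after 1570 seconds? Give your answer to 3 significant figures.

3.73 pmol/L

Convert the elapsed time: 1570 seconds = 26.1667 minutes.
Number of half-lives: n = 26.1667/5.45 ≈ 4.8012.
Remaining = 104 × (1/2)^4.8012 = 104 × 0.035866 ≈ 3.7301 pmol/L.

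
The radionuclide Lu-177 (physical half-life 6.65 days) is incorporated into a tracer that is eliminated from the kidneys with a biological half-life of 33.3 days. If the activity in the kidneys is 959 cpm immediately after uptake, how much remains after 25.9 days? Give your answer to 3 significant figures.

1/t_eff = 1/t_phys + 1/t_biol = 1/6.65 + 1/33.3 = 0.18041 per day.
t_eff = 6.65 × 33.3 / (6.65 + 33.3) ≈ 5.5431 days.
Remaining = 959 × (1/2)^(25.9/5.5431) = 959 × (1/2)^4.6725 ≈ 37.606 cpm.

37.6 cpm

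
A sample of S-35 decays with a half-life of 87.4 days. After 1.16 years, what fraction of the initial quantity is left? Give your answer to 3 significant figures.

1.16 years = 423.4 days.
n = 423.4/87.4 ≈ 4.8444 half-lives.
Fraction remaining = (1/2)^4.8444 ≈ 0.034809.

0.0348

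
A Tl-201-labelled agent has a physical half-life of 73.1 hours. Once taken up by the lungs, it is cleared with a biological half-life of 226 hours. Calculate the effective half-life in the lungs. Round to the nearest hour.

1/t_eff = 1/t_phys + 1/t_biol = 1/73.1 + 1/226 = 0.018105 per hour.
t_eff = 73.1 × 226 / (73.1 + 226) ≈ 55.234 hours.

55 hours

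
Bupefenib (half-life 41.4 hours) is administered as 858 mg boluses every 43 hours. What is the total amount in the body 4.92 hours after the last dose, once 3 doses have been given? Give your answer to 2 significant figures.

The 3 doses were given 90.92, 47.92, 4.92 hours ago.
Total = 858·(1/2)^(90.92/41.4) + 858·(1/2)^(47.92/41.4) + 858·(1/2)^(4.92/41.4)
      = 187.23 + 384.63 + 790.16 ≈ 1362 mg.

1400 mg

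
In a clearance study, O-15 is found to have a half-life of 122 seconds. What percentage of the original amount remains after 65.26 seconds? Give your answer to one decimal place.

69.0%

n = 65.26/122 ≈ 0.53492 half-lives.
Fraction remaining = (1/2)^0.53492 ≈ 0.6902, i.e. 69.02%.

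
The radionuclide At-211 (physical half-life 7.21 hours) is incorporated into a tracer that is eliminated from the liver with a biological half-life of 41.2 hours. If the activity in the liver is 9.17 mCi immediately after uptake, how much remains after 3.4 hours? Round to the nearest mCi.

1/t_eff = 1/t_phys + 1/t_biol = 1/7.21 + 1/41.2 = 0.16297 per hour.
t_eff = 7.21 × 41.2 / (7.21 + 41.2) ≈ 6.1362 hours.
Remaining = 9.17 × (1/2)^(3.4/6.1362) = 9.17 × (1/2)^0.55409 ≈ 6.2456 mCi.

6 mCi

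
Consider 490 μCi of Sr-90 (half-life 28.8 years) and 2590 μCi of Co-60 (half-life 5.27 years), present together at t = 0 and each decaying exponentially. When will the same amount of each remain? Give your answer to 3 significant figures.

Set 490·(1/2)^(t/28.8) = 2590·(1/2)^(t/5.27).
Taking log₂: log₂(490/2590) = t·(1/28.8 − 1/5.27).
log₂(0.18919) = -2.4021; 1/28.8 − 1/5.27 = -0.15503.
t = -2.4021 / -0.15503 ≈ 15.494 years.

15.5 years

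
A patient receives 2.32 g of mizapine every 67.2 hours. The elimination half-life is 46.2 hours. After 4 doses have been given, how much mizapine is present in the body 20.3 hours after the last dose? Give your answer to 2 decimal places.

2.65 g

The 4 doses were given 221.9, 154.7, 87.5, 20.3 hours ago.
Total = 2.32·(1/2)^(221.9/46.2) + 2.32·(1/2)^(154.7/46.2) + 2.32·(1/2)^(87.5/46.2) + 2.32·(1/2)^(20.3/46.2)
      = 0.083106 + 0.22777 + 0.62425 + 1.7109 ≈ 2.646 g.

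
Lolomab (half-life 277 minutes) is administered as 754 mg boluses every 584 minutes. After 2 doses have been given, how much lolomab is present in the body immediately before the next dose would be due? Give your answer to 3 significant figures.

215 mg

The 2 doses were given 1168, 584 minutes ago.
Total = 754·(1/2)^(1168/277) + 754·(1/2)^(584/277)
      = 40.555 + 174.87 ≈ 215.42 mg.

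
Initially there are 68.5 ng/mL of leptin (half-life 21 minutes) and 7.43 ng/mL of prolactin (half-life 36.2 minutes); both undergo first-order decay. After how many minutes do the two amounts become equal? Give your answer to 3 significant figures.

160 minutes

Set 68.5·(1/2)^(t/21) = 7.43·(1/2)^(t/36.2).
Taking log₂: log₂(68.5/7.43) = t·(1/21 − 1/36.2).
log₂(9.2194) = 3.2047; 1/21 − 1/36.2 = 0.019995.
t = 3.2047 / 0.019995 ≈ 160.28 minutes.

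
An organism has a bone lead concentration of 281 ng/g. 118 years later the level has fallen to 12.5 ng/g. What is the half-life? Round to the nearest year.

A/A₀ = 12.5/281 ≈ 0.044484.
n = log₂(22.48) ≈ 4.4906 half-lives elapsed in 118 years.
t½ = 118/4.4906 ≈ 26.277 years.

26 years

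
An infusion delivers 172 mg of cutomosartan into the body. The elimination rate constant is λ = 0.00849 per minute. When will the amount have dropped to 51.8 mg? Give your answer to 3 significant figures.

t½ = ln 2 / λ = 0.69315 / 0.00849 ≈ 81.643 minutes.
Fraction remaining = 51.8/172 ≈ 0.30116.
n = log₂(172/51.8) = ln(3.3205)/ln 2 ≈ 1.7314 half-lives.
t = n × t½ = 1.7314 × 81.643 ≈ 141.36 minutes.

141 minutes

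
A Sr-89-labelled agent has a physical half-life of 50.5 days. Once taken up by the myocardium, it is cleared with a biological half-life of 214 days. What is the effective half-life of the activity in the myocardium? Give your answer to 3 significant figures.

1/t_eff = 1/t_phys + 1/t_biol = 1/50.5 + 1/214 = 0.024475 per day.
t_eff = 50.5 × 214 / (50.5 + 214) ≈ 40.858 days.

40.9 days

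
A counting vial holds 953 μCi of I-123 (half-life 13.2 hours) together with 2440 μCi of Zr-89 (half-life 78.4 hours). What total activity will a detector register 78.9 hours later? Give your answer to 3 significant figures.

I-123: 953 × (1/2)^(78.9/13.2) = 953 × (1/2)^5.9773 ≈ 15.127 μCi.
Zr-89: 2440 × (1/2)^(78.9/78.4) = 2440 × (1/2)^1.0064 ≈ 1214.6 μCi.
Total = 15.127 + 1214.6 ≈ 1229.7 μCi.

1230 μCi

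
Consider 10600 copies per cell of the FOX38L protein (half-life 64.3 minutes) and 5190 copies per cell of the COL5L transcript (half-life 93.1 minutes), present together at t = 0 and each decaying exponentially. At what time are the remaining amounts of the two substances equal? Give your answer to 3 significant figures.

214 minutes

Set 10600·(1/2)^(t/64.3) = 5190·(1/2)^(t/93.1).
Taking log₂: log₂(10600/5190) = t·(1/64.3 − 1/93.1).
log₂(2.0424) = 1.0303; 1/64.3 − 1/93.1 = 0.004811.
t = 1.0303 / 0.004811 ≈ 214.15 minutes.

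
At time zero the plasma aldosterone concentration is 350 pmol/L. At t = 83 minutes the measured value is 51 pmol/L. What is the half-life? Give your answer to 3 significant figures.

A/A₀ = 51/350 ≈ 0.14571.
n = log₂(6.8627) ≈ 2.7788 half-lives elapsed in 83 minutes.
t½ = 83/2.7788 ≈ 29.869 minutes.

29.9 minutes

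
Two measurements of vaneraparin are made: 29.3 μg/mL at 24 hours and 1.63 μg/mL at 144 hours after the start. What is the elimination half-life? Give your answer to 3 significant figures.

Over Δt = 144 − 24 = 120 hours, the level fell by a factor of 29.3/1.63 ≈ 17.975.
n = log₂(17.975) ≈ 4.168 half-lives, so t½ = 120/4.168 ≈ 28.791 hours.

28.8 hours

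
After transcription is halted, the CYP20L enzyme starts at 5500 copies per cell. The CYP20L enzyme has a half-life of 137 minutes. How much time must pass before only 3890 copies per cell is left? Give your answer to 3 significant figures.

Fraction remaining = 3890/5500 ≈ 0.70727.
n = log₂(5500/3890) = ln(1.4139)/ln 2 ≈ 0.49966 half-lives.
t = n × t½ = 0.49966 × 137 ≈ 68.454 minutes.

68.5 minutes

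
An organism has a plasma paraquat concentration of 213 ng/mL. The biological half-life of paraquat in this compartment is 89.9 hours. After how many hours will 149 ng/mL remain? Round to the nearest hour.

46 hours

Fraction remaining = 149/213 ≈ 0.69953.
n = log₂(213/149) = ln(1.4295)/ln 2 ≈ 0.51554 half-lives.
t = n × t½ = 0.51554 × 89.9 ≈ 46.347 hours.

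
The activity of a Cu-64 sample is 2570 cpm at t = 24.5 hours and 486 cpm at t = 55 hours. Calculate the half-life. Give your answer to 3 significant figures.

12.7 hours

Over Δt = 55 − 24.5 = 30.5 hours, the level fell by a factor of 2570/486 ≈ 5.2881.
n = log₂(5.2881) ≈ 2.4027 half-lives, so t½ = 30.5/2.4027 ≈ 12.694 hours.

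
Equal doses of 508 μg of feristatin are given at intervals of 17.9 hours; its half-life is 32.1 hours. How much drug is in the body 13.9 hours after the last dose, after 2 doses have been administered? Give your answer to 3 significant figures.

The 2 doses were given 31.8, 13.9 hours ago.
Total = 508·(1/2)^(31.8/32.1) + 508·(1/2)^(13.9/32.1)
      = 255.65 + 376.28 ≈ 631.93 μg.

632 μg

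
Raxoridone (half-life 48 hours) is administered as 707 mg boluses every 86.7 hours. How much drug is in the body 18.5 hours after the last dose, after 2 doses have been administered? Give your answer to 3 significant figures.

696 mg

The 2 doses were given 105.2, 18.5 hours ago.
Total = 707·(1/2)^(105.2/48) + 707·(1/2)^(18.5/48)
      = 154.76 + 541.25 ≈ 696.01 mg.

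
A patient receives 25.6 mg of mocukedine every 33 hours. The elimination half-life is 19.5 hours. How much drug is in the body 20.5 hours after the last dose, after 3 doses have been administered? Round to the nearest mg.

The 3 doses were given 86.5, 53.5, 20.5 hours ago.
Total = 25.6·(1/2)^(86.5/19.5) + 25.6·(1/2)^(53.5/19.5) + 25.6·(1/2)^(20.5/19.5)
      = 1.1828 + 3.8224 + 12.353 ≈ 17.358 mg.

17 mg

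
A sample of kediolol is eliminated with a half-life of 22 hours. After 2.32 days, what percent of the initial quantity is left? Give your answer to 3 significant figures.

2.32 days = 55.68 hours.
n = 55.68/22 ≈ 2.5309 half-lives.
Fraction remaining = (1/2)^2.5309 ≈ 0.17303, i.e. 17.303%.

17.3%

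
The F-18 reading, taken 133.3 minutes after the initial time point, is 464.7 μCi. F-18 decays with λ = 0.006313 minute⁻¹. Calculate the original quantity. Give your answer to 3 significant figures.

t½ = ln 2 / λ = 0.69315 / 0.006313 ≈ 109.8 minutes.
Number of half-lives elapsed: n = 133.3/109.8 ≈ 1.2141.
A₀ = A × 2^n = 464.7 × 2^1.2141 = 464.7 × 2.3199 ≈ 1078.1 μCi.

1080 μCi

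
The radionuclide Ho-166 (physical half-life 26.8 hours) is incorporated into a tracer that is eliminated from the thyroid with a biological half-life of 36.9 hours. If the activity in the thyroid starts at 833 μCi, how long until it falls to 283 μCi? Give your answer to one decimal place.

1/t_eff = 1/t_phys + 1/t_biol = 1/26.8 + 1/36.9 = 0.064414 per hour.
t_eff = 26.8 × 36.9 / (26.8 + 36.9) ≈ 15.525 hours.
n = log₂(833/283) ≈ 1.5575; t = 1.5575 × 15.525 ≈ 24.18 hours.

24.2 hours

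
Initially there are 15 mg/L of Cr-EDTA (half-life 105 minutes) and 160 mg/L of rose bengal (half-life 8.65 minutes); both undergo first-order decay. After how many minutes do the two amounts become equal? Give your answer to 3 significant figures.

32.2 minutes

Set 15·(1/2)^(t/105) = 160·(1/2)^(t/8.65).
Taking log₂: log₂(15/160) = t·(1/105 − 1/8.65).
log₂(0.09375) = -3.415; 1/105 − 1/8.65 = -0.10608.
t = -3.415 / -0.10608 ≈ 32.192 minutes.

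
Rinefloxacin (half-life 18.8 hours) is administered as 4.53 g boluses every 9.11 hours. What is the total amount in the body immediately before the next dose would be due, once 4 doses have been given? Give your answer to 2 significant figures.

The 4 doses were given 36.44, 27.33, 18.22, 9.11 hours ago.
Total = 4.53·(1/2)^(36.44/18.8) + 4.53·(1/2)^(27.33/18.8) + 4.53·(1/2)^(18.22/18.8) + 4.53·(1/2)^(9.11/18.8)
      = 1.182 + 1.6538 + 2.314 + 3.2376 ≈ 8.3874 g.

8.4 g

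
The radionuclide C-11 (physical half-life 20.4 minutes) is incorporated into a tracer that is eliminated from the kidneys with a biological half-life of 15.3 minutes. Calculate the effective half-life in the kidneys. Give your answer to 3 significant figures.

8.74 minutes

1/t_eff = 1/t_phys + 1/t_biol = 1/20.4 + 1/15.3 = 0.11438 per minute.
t_eff = 20.4 × 15.3 / (20.4 + 15.3) ≈ 8.7429 minutes.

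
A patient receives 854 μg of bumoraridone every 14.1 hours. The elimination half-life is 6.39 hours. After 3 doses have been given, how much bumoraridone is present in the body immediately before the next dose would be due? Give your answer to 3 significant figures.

The 3 doses were given 42.3, 28.2, 14.1 hours ago.
Total = 854·(1/2)^(42.3/6.39) + 854·(1/2)^(28.2/6.39) + 854·(1/2)^(14.1/6.39)
      = 8.6841 + 40.084 + 185.02 ≈ 233.79 μg.

234 μg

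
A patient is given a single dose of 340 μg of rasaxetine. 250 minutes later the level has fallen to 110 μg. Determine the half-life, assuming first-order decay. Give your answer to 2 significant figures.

150 minutes

A/A₀ = 110/340 ≈ 0.32353.
n = log₂(3.0909) ≈ 1.628 half-lives elapsed in 250 minutes.
t½ = 250/1.628 ≈ 153.56 minutes.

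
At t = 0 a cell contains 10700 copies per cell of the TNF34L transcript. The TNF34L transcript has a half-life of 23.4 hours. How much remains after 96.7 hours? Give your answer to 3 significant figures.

Number of half-lives: n = 96.7/23.4 ≈ 4.1325.
Remaining = 10700 × (1/2)^4.1325 = 10700 × 0.057016 ≈ 610.08 copies per cell.

610 copies per cell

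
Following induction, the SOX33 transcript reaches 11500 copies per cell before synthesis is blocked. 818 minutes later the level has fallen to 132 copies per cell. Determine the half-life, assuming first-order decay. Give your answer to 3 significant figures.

127 minutes

A/A₀ = 132/11500 ≈ 0.011478.
n = log₂(87.121) ≈ 6.445 half-lives elapsed in 818 minutes.
t½ = 818/6.445 ≈ 126.92 minutes.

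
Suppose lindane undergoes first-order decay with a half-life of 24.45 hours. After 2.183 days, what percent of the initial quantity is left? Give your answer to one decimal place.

2.183 days = 52.392 hours.
n = 52.392/24.45 ≈ 2.1428 half-lives.
Fraction remaining = (1/2)^2.1428 ≈ 0.22644, i.e. 22.644%.

22.6%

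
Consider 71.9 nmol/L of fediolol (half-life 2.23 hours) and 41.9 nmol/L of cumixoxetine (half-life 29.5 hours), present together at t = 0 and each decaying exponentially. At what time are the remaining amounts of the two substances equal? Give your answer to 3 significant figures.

Set 71.9·(1/2)^(t/2.23) = 41.9·(1/2)^(t/29.5).
Taking log₂: log₂(71.9/41.9) = t·(1/2.23 − 1/29.5).
log₂(1.716) = 0.77904; 1/2.23 − 1/29.5 = 0.41453.
t = 0.77904 / 0.41453 ≈ 1.8793 hours.

1.88 hours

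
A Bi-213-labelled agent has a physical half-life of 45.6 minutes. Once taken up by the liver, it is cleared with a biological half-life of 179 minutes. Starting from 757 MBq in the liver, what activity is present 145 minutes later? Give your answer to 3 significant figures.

47.6 MBq

1/t_eff = 1/t_phys + 1/t_biol = 1/45.6 + 1/179 = 0.027516 per minute.
t_eff = 45.6 × 179 / (45.6 + 179) ≈ 36.342 minutes.
Remaining = 757 × (1/2)^(145/36.342) = 757 × (1/2)^3.9899 ≈ 47.646 MBq.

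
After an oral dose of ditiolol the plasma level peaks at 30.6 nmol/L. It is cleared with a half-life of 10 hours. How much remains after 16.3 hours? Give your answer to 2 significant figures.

Number of half-lives: n = 16.3/10 ≈ 1.63.
Remaining = 30.6 × (1/2)^1.63 = 30.6 × 0.32309 ≈ 9.8865 nmol/L.

9.9 nmol/L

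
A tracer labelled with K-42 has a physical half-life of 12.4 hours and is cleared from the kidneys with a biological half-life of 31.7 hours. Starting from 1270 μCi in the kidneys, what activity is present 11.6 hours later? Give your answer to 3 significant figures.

515 μCi

1/t_eff = 1/t_phys + 1/t_biol = 1/12.4 + 1/31.7 = 0.11219 per hour.
t_eff = 12.4 × 31.7 / (12.4 + 31.7) ≈ 8.9134 hours.
Remaining = 1270 × (1/2)^(11.6/8.9134) = 1270 × (1/2)^1.3014 ≈ 515.27 μCi.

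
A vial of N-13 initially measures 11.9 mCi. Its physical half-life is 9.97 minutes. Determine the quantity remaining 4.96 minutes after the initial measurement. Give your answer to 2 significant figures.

8.4 mCi

Number of half-lives: n = 4.96/9.97 ≈ 0.49749.
Remaining = 11.9 × (1/2)^0.49749 = 11.9 × 0.70834 ≈ 8.4292 mCi.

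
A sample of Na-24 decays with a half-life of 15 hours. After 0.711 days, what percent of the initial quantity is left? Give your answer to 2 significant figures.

45%

0.711 days = 17.064 hours.
n = 17.064/15 ≈ 1.1376 half-lives.
Fraction remaining = (1/2)^1.1376 ≈ 0.45452, i.e. 45.452%.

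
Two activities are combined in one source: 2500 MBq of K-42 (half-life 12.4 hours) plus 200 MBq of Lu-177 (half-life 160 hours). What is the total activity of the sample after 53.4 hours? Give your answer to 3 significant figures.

K-42: 2500 × (1/2)^(53.4/12.4) = 2500 × (1/2)^4.3065 ≈ 126.35 MBq.
Lu-177: 200 × (1/2)^(53.4/160) = 200 × (1/2)^0.33375 ≈ 158.69 MBq.
Total = 126.35 + 158.69 ≈ 285.04 MBq.

285 MBq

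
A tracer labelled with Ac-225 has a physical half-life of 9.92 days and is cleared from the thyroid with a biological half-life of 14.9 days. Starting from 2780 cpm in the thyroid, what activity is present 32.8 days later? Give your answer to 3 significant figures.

61.1 cpm

1/t_eff = 1/t_phys + 1/t_biol = 1/9.92 + 1/14.9 = 0.16792 per day.
t_eff = 9.92 × 14.9 / (9.92 + 14.9) ≈ 5.9552 days.
Remaining = 2780 × (1/2)^(32.8/5.9552) = 2780 × (1/2)^5.5078 ≈ 61.099 cpm.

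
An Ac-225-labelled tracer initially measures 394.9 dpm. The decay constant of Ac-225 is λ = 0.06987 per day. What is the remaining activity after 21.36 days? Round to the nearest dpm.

89 dpm

t½ = ln 2 / λ = 0.69315 / 0.06987 ≈ 9.9205 days.
Number of half-lives: n = 21.36/9.9205 ≈ 2.1531.
Remaining = 394.9 × (1/2)^2.1531 = 394.9 × 0.22483 ≈ 88.784 dpm.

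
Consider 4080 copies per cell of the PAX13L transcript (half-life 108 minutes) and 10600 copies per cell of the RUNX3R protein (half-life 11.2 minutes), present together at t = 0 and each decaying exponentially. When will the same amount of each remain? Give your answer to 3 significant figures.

Set 4080·(1/2)^(t/108) = 10600·(1/2)^(t/11.2).
Taking log₂: log₂(4080/10600) = t·(1/108 − 1/11.2).
log₂(0.38491) = -1.3774; 1/108 − 1/11.2 = -0.080026.
t = -1.3774 / -0.080026 ≈ 17.212 minutes.

17.2 minutes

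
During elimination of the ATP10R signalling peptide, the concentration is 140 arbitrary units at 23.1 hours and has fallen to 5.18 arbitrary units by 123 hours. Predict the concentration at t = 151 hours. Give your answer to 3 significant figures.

Over Δt = 123 − 23.1 = 99.9 hours, the level fell by a factor of 140/5.18 ≈ 27.027.
n = log₂(27.027) ≈ 4.7563 half-lives, so t½ = 99.9/4.7563 ≈ 21.004 hours.
From t = 123 to t = 151: 5.18 × (1/2)^((151−123)/21.004) ≈ 2.056 arbitrary units.

2.06 arbitrary units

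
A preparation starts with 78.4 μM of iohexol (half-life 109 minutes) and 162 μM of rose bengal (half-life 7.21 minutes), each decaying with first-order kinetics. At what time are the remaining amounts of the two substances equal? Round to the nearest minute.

Set 78.4·(1/2)^(t/109) = 162·(1/2)^(t/7.21).
Taking log₂: log₂(78.4/162) = t·(1/109 − 1/7.21).
log₂(0.48395) = -1.0471; 1/109 − 1/7.21 = -0.12952.
t = -1.0471 / -0.12952 ≈ 8.0841 minutes.

8 minutes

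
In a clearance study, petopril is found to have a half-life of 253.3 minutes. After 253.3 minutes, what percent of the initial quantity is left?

50%

n = 253.3/253.3 ≈ 1 half-life.
Fraction remaining = (1/2)^1 ≈ 0.5, i.e. 50%.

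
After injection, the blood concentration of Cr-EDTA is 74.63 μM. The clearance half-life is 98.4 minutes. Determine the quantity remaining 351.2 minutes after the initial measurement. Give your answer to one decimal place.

Number of half-lives: n = 351.2/98.4 ≈ 3.5691.
Remaining = 74.63 × (1/2)^3.5691 = 74.63 × 0.084254 ≈ 6.2879 μM.

6.3 μM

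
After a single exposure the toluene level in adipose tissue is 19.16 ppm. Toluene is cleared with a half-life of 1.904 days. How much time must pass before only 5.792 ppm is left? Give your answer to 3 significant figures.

Fraction remaining = 5.792/19.16 ≈ 0.3023.
n = log₂(19.16/5.792) = ln(3.308)/ln 2 ≈ 1.726 half-lives.
t = n × t½ = 1.726 × 1.904 ≈ 3.2862 days.

3.29 days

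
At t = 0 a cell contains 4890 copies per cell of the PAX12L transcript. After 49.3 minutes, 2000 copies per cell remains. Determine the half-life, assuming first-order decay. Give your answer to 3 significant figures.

A/A₀ = 2000/4890 ≈ 0.409.
n = log₂(2.445) ≈ 1.2898 half-lives elapsed in 49.3 minutes.
t½ = 49.3/1.2898 ≈ 38.222 minutes.

38.2 minutes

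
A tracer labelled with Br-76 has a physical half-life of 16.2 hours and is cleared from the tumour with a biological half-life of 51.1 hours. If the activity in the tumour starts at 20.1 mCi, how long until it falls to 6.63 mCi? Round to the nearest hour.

1/t_eff = 1/t_phys + 1/t_biol = 1/16.2 + 1/51.1 = 0.081298 per hour.
t_eff = 16.2 × 51.1 / (16.2 + 51.1) ≈ 12.3 hours.
n = log₂(20.1/6.63) ≈ 1.6001; t = 1.6001 × 12.3 ≈ 19.682 hours.

20 hours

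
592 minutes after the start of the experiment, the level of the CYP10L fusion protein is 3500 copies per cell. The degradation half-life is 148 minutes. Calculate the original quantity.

56000 copies per cell

Number of half-lives elapsed: n = 592/148 ≈ 4.
A₀ = A × 2^n = 3500 × 2^4 = 3500 × 16 ≈ 56000 copies per cell.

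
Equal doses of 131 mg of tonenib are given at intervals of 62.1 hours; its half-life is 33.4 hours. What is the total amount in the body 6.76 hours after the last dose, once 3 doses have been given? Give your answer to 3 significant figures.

The 3 doses were given 130.96, 68.86, 6.76 hours ago.
Total = 131·(1/2)^(130.96/33.4) + 131·(1/2)^(68.86/33.4) + 131·(1/2)^(6.76/33.4)
      = 8.6486 + 31.379 + 113.85 ≈ 153.88 mg.

154 mg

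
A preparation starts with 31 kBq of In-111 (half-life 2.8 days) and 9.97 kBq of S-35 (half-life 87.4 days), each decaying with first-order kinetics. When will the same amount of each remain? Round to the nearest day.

5 days

Set 31·(1/2)^(t/2.8) = 9.97·(1/2)^(t/87.4).
Taking log₂: log₂(31/9.97) = t·(1/2.8 − 1/87.4).
log₂(3.1093) = 1.6366; 1/2.8 − 1/87.4 = 0.3457.
t = 1.6366 / 0.3457 ≈ 4.7342 days.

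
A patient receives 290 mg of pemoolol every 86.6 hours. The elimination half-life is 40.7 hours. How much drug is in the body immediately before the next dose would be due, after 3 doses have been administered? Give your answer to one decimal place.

85.0 mg

The 3 doses were given 259.8, 173.2, 86.6 hours ago.
Total = 290·(1/2)^(259.8/40.7) + 290·(1/2)^(173.2/40.7) + 290·(1/2)^(86.6/40.7)
      = 3.474 + 15.183 + 66.356 ≈ 85.013 mg.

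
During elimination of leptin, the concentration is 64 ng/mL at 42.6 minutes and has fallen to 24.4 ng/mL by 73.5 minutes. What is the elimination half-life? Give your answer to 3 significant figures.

Over Δt = 73.5 − 42.6 = 30.9 minutes, the level fell by a factor of 64/24.4 ≈ 2.623.
n = log₂(2.623) ≈ 1.3912 half-lives, so t½ = 30.9/1.3912 ≈ 22.211 minutes.

22.2 minutes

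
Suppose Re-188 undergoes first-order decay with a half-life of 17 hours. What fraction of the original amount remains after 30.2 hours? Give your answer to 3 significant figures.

n = 30.2/17 ≈ 1.7765 half-lives.
Fraction remaining = (1/2)^1.7765 ≈ 0.2919.

0.292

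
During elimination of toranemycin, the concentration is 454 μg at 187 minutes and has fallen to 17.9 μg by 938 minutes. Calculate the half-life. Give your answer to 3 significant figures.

161 minutes

Over Δt = 938 − 187 = 751 minutes, the level fell by a factor of 454/17.9 ≈ 25.363.
n = log₂(25.363) ≈ 4.6647 half-lives, so t½ = 751/4.6647 ≈ 161 minutes.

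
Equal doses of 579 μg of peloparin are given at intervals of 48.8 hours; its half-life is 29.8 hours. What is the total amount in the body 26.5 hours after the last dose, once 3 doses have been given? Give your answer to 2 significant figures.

450 μg

The 3 doses were given 124.1, 75.3, 26.5 hours ago.
Total = 579·(1/2)^(124.1/29.8) + 579·(1/2)^(75.3/29.8) + 579·(1/2)^(26.5/29.8)
      = 32.289 + 100.47 + 312.6 ≈ 445.35 μg.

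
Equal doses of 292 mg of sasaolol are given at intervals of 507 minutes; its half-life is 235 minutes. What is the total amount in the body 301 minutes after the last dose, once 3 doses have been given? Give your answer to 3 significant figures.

The 3 doses were given 1315, 808, 301 minutes ago.
Total = 292·(1/2)^(1315/235) + 292·(1/2)^(808/235) + 292·(1/2)^(301/235)
      = 6.038 + 26.937 + 120.17 ≈ 153.15 mg.

153 mg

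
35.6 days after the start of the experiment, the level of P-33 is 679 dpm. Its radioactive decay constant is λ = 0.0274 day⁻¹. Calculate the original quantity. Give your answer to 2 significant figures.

1800 dpm

t½ = ln 2 / λ = 0.69315 / 0.0274 ≈ 25.297 days.
Number of half-lives elapsed: n = 35.6/25.297 ≈ 1.4073.
A₀ = A × 2^n = 679 × 2^1.4073 = 679 × 2.6523 ≈ 1800.9 dpm.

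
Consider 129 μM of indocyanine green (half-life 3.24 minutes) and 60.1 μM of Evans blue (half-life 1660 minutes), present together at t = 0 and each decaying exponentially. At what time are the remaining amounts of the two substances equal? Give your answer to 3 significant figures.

3.58 minutes

Set 129·(1/2)^(t/3.24) = 60.1·(1/2)^(t/1660).
Taking log₂: log₂(129/60.1) = t·(1/3.24 − 1/1660).
log₂(2.1464) = 1.1019; 1/3.24 − 1/1660 = 0.30804.
t = 1.1019 / 0.30804 ≈ 3.5772 minutes.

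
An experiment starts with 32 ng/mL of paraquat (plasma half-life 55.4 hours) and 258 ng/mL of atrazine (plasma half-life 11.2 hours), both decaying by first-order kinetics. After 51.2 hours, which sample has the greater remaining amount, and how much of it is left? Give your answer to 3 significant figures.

paraquat, 16.9 ng/mL

paraquat: 32 × (1/2)^0.92419 ≈ 16.863 ng/mL.
atrazine: 258 × (1/2)^4.5714 ≈ 10.851 ng/mL.
Paraquat has more remaining, at ≈ 16.863 ng/mL.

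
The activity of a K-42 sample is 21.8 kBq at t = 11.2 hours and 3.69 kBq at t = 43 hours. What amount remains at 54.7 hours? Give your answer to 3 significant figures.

1.92 kBq

Over Δt = 43 − 11.2 = 31.8 hours, the level fell by a factor of 21.8/3.69 ≈ 5.9079.
n = log₂(5.9079) ≈ 2.5626 half-lives, so t½ = 31.8/2.5626 ≈ 12.409 hours.
From t = 43 to t = 54.7: 3.69 × (1/2)^((54.7−43)/12.409) ≈ 1.9195 kBq.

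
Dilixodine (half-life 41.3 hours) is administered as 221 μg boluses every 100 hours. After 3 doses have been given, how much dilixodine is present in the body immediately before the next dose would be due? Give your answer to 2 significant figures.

50 μg

The 3 doses were given 300, 200, 100 hours ago.
Total = 221·(1/2)^(300/41.3) + 221·(1/2)^(200/41.3) + 221·(1/2)^(100/41.3)
      = 1.4379 + 7.7023 + 41.258 ≈ 50.398 μg.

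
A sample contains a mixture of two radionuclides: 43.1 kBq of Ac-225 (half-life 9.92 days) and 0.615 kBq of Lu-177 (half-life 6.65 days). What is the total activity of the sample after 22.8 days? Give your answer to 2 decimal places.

Ac-225: 43.1 × (1/2)^(22.8/9.92) = 43.1 × (1/2)^2.2984 ≈ 8.7618 kBq.
Lu-177: 0.615 × (1/2)^(22.8/6.65) = 0.615 × (1/2)^3.4286 ≈ 0.057118 kBq.
Total = 8.7618 + 0.057118 ≈ 8.8189 kBq.

8.82 kBq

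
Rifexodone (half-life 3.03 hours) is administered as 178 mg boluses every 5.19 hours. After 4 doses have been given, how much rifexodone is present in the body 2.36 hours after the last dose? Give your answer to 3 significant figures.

148 mg

The 4 doses were given 17.93, 12.74, 7.55, 2.36 hours ago.
Total = 178·(1/2)^(17.93/3.03) + 178·(1/2)^(12.74/3.03) + 178·(1/2)^(7.55/3.03) + 178·(1/2)^(2.36/3.03)
      = 2.9449 + 9.6539 + 31.647 + 103.74 ≈ 147.99 mg.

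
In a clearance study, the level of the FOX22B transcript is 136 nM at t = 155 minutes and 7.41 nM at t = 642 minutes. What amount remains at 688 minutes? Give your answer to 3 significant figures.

Over Δt = 642 − 155 = 487 minutes, the level fell by a factor of 136/7.41 ≈ 18.354.
n = log₂(18.354) ≈ 4.198 half-lives, so t½ = 487/4.198 ≈ 116.01 minutes.
From t = 642 to t = 688: 7.41 × (1/2)^((688−642)/116.01) ≈ 5.6293 nM.

5.63 nM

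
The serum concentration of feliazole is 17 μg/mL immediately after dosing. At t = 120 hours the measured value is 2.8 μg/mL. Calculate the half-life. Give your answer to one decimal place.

A/A₀ = 2.8/17 ≈ 0.16471.
n = log₂(6.0714) ≈ 2.602 half-lives elapsed in 120 hours.
t½ = 120/2.602 ≈ 46.118 hours.

46.1 hours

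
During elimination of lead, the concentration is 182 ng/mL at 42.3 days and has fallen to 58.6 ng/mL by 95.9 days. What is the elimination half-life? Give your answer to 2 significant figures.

Over Δt = 95.9 − 42.3 = 53.6 days, the level fell by a factor of 182/58.6 ≈ 3.1058.
n = log₂(3.1058) ≈ 1.635 half-lives, so t½ = 53.6/1.635 ≈ 32.784 days.

33 days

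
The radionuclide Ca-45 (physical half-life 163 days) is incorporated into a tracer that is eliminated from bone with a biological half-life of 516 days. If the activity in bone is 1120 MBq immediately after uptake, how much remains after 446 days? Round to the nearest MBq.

92 MBq

1/t_eff = 1/t_phys + 1/t_biol = 1/163 + 1/516 = 0.008073 per day.
t_eff = 163 × 516 / (163 + 516) ≈ 123.87 days.
Remaining = 1120 × (1/2)^(446/123.87) = 1120 × (1/2)^3.6005 ≈ 92.331 MBq.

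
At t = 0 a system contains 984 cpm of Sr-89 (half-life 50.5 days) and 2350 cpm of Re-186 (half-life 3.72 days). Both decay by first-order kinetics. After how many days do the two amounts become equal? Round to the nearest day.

5 days

Set 984·(1/2)^(t/50.5) = 2350·(1/2)^(t/3.72).
Taking log₂: log₂(984/2350) = t·(1/50.5 − 1/3.72).
log₂(0.41872) = -1.2559; 1/50.5 − 1/3.72 = -0.24902.
t = -1.2559 / -0.24902 ≈ 5.0436 days.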